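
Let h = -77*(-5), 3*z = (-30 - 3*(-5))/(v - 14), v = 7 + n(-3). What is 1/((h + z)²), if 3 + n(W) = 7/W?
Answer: 1369/203347600 ≈ 6.7323e-6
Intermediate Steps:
n(W) = -3 + 7/W
v = 5/3 (v = 7 + (-3 + 7/(-3)) = 7 + (-3 + 7*(-⅓)) = 7 + (-3 - 7/3) = 7 - 16/3 = 5/3 ≈ 1.6667)
z = 15/37 (z = ((-30 - 3*(-5))/(5/3 - 14))/3 = ((-30 + 15)/(-37/3))/3 = (-15*(-3/37))/3 = (⅓)*(45/37) = 15/37 ≈ 0.40541)
h = 385
1/((h + z)²) = 1/((385 + 15/37)²) = 1/((14260/37)²) = 1/(203347600/1369) = 1369/203347600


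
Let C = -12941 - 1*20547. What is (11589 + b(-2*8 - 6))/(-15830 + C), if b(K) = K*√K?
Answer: -11589/49318 + 11*I*√22/24659 ≈ -0.23499 + 0.0020923*I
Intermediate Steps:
C = -33488 (C = -12941 - 20547 = -33488)
b(K) = K^(3/2)
(11589 + b(-2*8 - 6))/(-15830 + C) = (11589 + (-2*8 - 6)^(3/2))/(-15830 - 33488) = (11589 + (-16 - 6)^(3/2))/(-49318) = (11589 + (-22)^(3/2))*(-1/49318) = (11589 - 22*I*√22)*(-1/49318) = -11589/49318 + 11*I*√22/24659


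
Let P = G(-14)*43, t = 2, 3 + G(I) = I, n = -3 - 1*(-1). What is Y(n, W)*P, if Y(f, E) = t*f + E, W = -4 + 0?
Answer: 5848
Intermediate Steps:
n = -2 (n = -3 + 1 = -2)
G(I) = -3 + I
W = -4
Y(f, E) = E + 2*f (Y(f, E) = 2*f + E = E + 2*f)
P = -731 (P = (-3 - 14)*43 = -17*43 = -731)
Y(n, W)*P = (-4 + 2*(-2))*(-731) = (-4 - 4)*(-731) = -8*(-731) = 5848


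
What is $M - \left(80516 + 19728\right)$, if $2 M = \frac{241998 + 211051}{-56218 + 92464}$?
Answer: $- \frac{7266434999}{72492} \approx -1.0024 \cdot 10^{5}$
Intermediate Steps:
$M = \frac{453049}{72492}$ ($M = \frac{\left(241998 + 211051\right) \frac{1}{-56218 + 92464}}{2} = \frac{453049 \cdot \frac{1}{36246}}{2} = \frac{1}{2} \cdot \frac{453049}{36246} = \frac{453049}{72492} \approx 6.2496$)
$M - \left(80516 + 19728\right) = \frac{453049}{72492} - \left(80516 + 19728\right) = \frac{453049}{72492} - 100244 = - \frac{7266434999}{72492}$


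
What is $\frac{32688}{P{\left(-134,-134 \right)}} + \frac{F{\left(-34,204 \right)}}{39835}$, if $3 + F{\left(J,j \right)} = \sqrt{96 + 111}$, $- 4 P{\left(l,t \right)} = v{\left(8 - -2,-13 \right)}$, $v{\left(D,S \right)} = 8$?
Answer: $- \frac{651063243}{39835} + \frac{3 \sqrt{23}}{39835} \approx -16344.0$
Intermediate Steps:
$P{\left(l,t \right)} = -2$ ($P{\left(l,t \right)} = \left(- \frac{1}{4}\right) 8 = -2$)
$F{\left(J,j \right)} = -3 + 3 \sqrt{23}$ ($F{\left(J,j \right)} = -3 + \sqrt{96 + 111} = -3 + \sqrt{207} = -3 + 3 \sqrt{23}$)
$\frac{32688}{P{\left(-134,-134 \right)}} + \frac{F{\left(-34,204 \right)}}{39835} = \frac{32688}{-2} + \frac{-3 + 3 \sqrt{23}}{39835} = 32688 \left(- \frac{1}{2}\right) + \left(-3 + 3 \sqrt{23}\right) \frac{1}{39835} = -16344 - \left(\frac{3}{39835} - \frac{3 \sqrt{23}}{39835}\right) = - \frac{651063243}{39835} + \frac{3 \sqrt{23}}{39835}$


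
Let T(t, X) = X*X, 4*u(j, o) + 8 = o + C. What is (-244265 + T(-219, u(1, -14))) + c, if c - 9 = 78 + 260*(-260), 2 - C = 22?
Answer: -1246671/4 ≈ -3.1167e+5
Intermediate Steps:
C = -20 (C = 2 - 1*22 = 2 - 22 = -20)
c = -67513 (c = 9 + (78 + 260*(-260)) = 9 + (78 - 67600) = 9 - 67522 = -67513)
u(j, o) = -7 + o/4 (u(j, o) = -2 + (o - 20)/4 = -2 + (-20 + o)/4 = -2 + (-5 + o/4) = -7 + o/4)
T(t, X) = X**2
(-244265 + T(-219, u(1, -14))) + c = (-244265 + (-7 + (1/4)*(-14))**2) - 67513 = (-244265 + (-7 - 7/2)**2) - 67513 = (-244265 + (-21/2)**2) - 67513 = (-244265 + 441/4) - 67513 = -976619/4 - 67513 = -1246671/4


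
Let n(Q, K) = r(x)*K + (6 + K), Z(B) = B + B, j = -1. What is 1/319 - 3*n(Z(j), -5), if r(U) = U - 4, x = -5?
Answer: -44021/319 ≈ -138.00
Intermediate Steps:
Z(B) = 2*B
r(U) = -4 + U
n(Q, K) = 6 - 8*K (n(Q, K) = (-4 - 5)*K + (6 + K) = -9*K + (6 + K) = 6 - 8*K)
1/319 - 3*n(Z(j), -5) = 1/319 - 3*(6 - 8*(-5)) = 1/319 - 3*(6 + 40) = 1/319 - 3*46 = 1/319 - 1*138 = 1/319 - 138 = -44021/319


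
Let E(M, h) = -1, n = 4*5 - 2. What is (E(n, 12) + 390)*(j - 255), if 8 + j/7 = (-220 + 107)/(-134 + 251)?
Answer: -14462242/117 ≈ -1.2361e+5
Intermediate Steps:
n = 18 (n = 20 - 2 = 18)
j = -7343/117 (j = -56 + 7*((-220 + 107)/(-134 + 251)) = -56 + 7*(-113/117) = -56 - 791/117 = -7343/117 ≈ -62.761)
(E(n, 12) + 390)*(j - 255) = (-1 + 390)*(-7343/117 - 255) = 389*(-37178/117) = -14462242/117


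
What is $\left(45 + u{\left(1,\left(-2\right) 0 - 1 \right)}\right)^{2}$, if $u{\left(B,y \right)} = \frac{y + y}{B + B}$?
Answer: $1936$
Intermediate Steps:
$u{\left(B,y \right)} = \frac{y}{B}$ ($u{\left(B,y \right)} = \frac{2 y}{2 B} = 2 y \frac{1}{2 B} = \frac{y}{B}$)
$\left(45 + u{\left(1,\left(-2\right) 0 - 1 \right)}\right)^{2} = \left(45 + \frac{\left(-2\right) 0 - 1}{1}\right)^{2} = \left(45 + \left(0 - 1\right) 1\right)^{2} = \left(45 - 1\right)^{2} = 44^{2} = 1936$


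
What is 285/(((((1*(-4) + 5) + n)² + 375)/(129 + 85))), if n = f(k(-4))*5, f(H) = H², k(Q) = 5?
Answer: 20330/5417 ≈ 3.7530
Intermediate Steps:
n = 125 (n = 5²*5 = 25*5 = 125)
285/(((((1*(-4) + 5) + n)² + 375)/(129 + 85))) = 285/(((((1*(-4) + 5) + 125)² + 375)/(129 + 85))) = 285/(((((-4 + 5) + 125)² + 375)/214)) = 285/((((1 + 125)² + 375)*(1/214))) = 285/(((126² + 375)*(1/214))) = 285/(((15876 + 375)*(1/214))) = 285/((16251*(1/214))) = 285/(16251/214) = 285*(214/16251) = 20330/5417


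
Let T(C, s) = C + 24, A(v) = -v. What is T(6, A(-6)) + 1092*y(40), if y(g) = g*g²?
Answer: 69888030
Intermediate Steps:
T(C, s) = 24 + C
y(g) = g³
T(6, A(-6)) + 1092*y(40) = (24 + 6) + 1092*40³ = 30 + 1092*64000 = 30 + 69888000 = 69888030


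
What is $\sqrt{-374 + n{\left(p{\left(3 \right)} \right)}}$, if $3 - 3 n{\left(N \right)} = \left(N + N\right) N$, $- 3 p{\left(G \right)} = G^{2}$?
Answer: $i \sqrt{379} \approx 19.468 i$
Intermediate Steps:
$p{\left(G \right)} = - \frac{G^{2}}{3}$
$n{\left(N \right)} = 1 - \frac{2 N^{2}}{3}$ ($n{\left(N \right)} = 1 - \frac{\left(N + N\right) N}{3} = 1 - \frac{2 N N}{3} = 1 - \frac{2 N^{2}}{3}$)
$\sqrt{-374 + n{\left(p{\left(3 \right)} \right)}} = \sqrt{-374 + \left(1 - \frac{2 \left(- \frac{3^{2}}{3}\right)^{2}}{3}\right)} = \sqrt{-374 + \left(1 - \frac{2 \left(\left(- \frac{1}{3}\right) 9\right)^{2}}{3}\right)} = \sqrt{-374 + \left(1 - \frac{2 \left(-3\right)^{2}}{3}\right)} = \sqrt{-374 + \left(1 - 6\right)} = \sqrt{-374 - 5} = \sqrt{-379} = i \sqrt{379}$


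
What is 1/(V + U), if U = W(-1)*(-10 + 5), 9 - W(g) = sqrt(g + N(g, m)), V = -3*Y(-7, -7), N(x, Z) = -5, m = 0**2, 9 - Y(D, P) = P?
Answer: -31/2933 - 5*I*sqrt(6)/8799 ≈ -0.010569 - 0.0013919*I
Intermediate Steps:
Y(D, P) = 9 - P
m = 0
V = -48 (V = -3*(9 - 1*(-7)) = -3*(9 + 7) = -3*16 = -48)
W(g) = 9 - sqrt(-5 + g) (W(g) = 9 - sqrt(g - 5) = 9 - sqrt(-5 + g))
U = -45 + 5*I*sqrt(6) (U = (9 - sqrt(-5 - 1))*(-10 + 5) = (9 - sqrt(-6))*(-5) = (9 - I*sqrt(6))*(-5) = -45 + 5*I*sqrt(6) ≈ -45.0 + 12.247*I)
1/(V + U) = 1/(-48 + (-45 + 5*I*sqrt(6))) = 1/(-93 + 5*I*sqrt(6))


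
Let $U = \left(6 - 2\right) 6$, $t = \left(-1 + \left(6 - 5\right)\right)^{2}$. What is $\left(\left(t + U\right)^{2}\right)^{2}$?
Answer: $331776$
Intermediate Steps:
$t = 0$ ($t = \left(-1 + 1\right)^{2} = 0^{2} = 0$)
$U = 24$ ($U = 4 \cdot 6 = 24$)
$\left(\left(t + U\right)^{2}\right)^{2} = \left(\left(0 + 24\right)^{2}\right)^{2} = \left(24^{2}\right)^{2} = 576^{2} = 331776$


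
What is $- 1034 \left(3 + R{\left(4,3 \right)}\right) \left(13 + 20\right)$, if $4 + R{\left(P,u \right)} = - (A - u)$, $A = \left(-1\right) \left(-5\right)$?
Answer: $102366$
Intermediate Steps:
$A = 5$
$R{\left(P,u \right)} = -9 + u$ ($R{\left(P,u \right)} = -4 - \left(5 - u\right) = -4 + \left(-5 + u\right) = -9 + u$)
$- 1034 \left(3 + R{\left(4,3 \right)}\right) \left(13 + 20\right) = - 1034 \left(3 + \left(-9 + 3\right)\right) \left(13 + 20\right) = - 1034 \left(3 - 6\right) 33 = - 1034 \left(\left(-3\right) 33\right) = \left(-1034\right) \left(-99\right) = 102366$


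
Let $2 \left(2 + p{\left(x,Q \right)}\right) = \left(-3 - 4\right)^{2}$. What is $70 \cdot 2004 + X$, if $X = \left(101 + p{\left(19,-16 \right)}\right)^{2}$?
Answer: $\frac{622129}{4} \approx 1.5553 \cdot 10^{5}$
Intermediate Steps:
$p{\left(x,Q \right)} = \frac{45}{2}$ ($p{\left(x,Q \right)} = -2 + \frac{\left(-3 - 4\right)^{2}}{2} = -2 + \frac{\left(-7\right)^{2}}{2} = -2 + \frac{1}{2} \cdot 49 = -2 + \frac{49}{2} = \frac{45}{2}$)
$X = \frac{61009}{4}$ ($X = \left(101 + \frac{45}{2}\right)^{2} = \left(\frac{247}{2}\right)^{2} = \frac{61009}{4} \approx 15252.0$)
$70 \cdot 2004 + X = 70 \cdot 2004 + \frac{61009}{4} = 140280 + \frac{61009}{4} = \frac{622129}{4}$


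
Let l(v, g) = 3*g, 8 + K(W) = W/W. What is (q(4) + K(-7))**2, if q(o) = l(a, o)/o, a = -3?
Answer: 16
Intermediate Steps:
K(W) = -7 (K(W) = -8 + W/W = -8 + 1 = -7)
q(o) = 3 (q(o) = (3*o)/o = 3)
(q(4) + K(-7))**2 = (3 - 7)**2 = (-4)**2 = 16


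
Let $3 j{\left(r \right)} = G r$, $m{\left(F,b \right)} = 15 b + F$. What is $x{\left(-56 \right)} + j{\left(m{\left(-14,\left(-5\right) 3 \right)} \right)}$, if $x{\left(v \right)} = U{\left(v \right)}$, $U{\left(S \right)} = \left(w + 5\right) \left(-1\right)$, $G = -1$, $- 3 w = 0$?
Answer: $\frac{224}{3} \approx 74.667$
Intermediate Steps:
$w = 0$ ($w = \left(- \frac{1}{3}\right) 0 = 0$)
$m{\left(F,b \right)} = F + 15 b$
$U{\left(S \right)} = -5$ ($U{\left(S \right)} = \left(0 + 5\right) \left(-1\right) = 5 \left(-1\right) = -5$)
$x{\left(v \right)} = -5$
$j{\left(r \right)} = - \frac{r}{3}$ ($j{\left(r \right)} = \frac{\left(-1\right) r}{3} = - \frac{r}{3}$)
$x{\left(-56 \right)} + j{\left(m{\left(-14,\left(-5\right) 3 \right)} \right)} = -5 - \frac{-14 + 15 \left(\left(-5\right) 3\right)}{3} = -5 - \frac{-14 + 15 \left(-15\right)}{3} = -5 - \frac{-14 - 225}{3} = -5 - - \frac{239}{3} = -5 + \frac{239}{3} = \frac{224}{3}$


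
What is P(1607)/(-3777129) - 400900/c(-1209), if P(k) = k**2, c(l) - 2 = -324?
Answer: 32900423207/26439903 ≈ 1244.3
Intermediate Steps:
c(l) = -322 (c(l) = 2 - 324 = -322)
P(1607)/(-3777129) - 400900/c(-1209) = 1607**2/(-3777129) - 400900/(-322) = 2582449*(-1/3777129) - 400900*(-1/322) = -2582449/3777129 + 200450/161 = 32900423207/26439903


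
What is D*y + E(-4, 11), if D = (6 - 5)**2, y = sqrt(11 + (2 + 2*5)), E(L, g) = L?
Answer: -4 + sqrt(23) ≈ 0.79583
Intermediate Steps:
y = sqrt(23) (y = sqrt(11 + (2 + 10)) = sqrt(11 + 12) = sqrt(23) ≈ 4.7958)
D = 1 (D = 1**2 = 1)
D*y + E(-4, 11) = 1*sqrt(23) - 4 = sqrt(23) - 4 = -4 + sqrt(23)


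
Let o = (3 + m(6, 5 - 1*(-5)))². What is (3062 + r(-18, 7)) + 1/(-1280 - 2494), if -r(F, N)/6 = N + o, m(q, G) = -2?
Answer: 11374835/3774 ≈ 3014.0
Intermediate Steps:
o = 1 (o = (3 - 2)² = 1² = 1)
r(F, N) = -6 - 6*N (r(F, N) = -6*(N + 1) = -6*(1 + N) = -6 - 6*N)
(3062 + r(-18, 7)) + 1/(-1280 - 2494) = (3062 + (-6 - 6*7)) + 1/(-1280 - 2494) = (3062 + (-6 - 42)) + 1/(-3774) = (3062 - 48) - 1/3774 = 3014 - 1/3774 = 11374835/3774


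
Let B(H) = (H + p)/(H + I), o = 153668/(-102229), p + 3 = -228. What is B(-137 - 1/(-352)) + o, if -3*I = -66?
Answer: 7021906543/4138127691 ≈ 1.6969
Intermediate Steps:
I = 22 (I = -⅓*(-66) = 22)
p = -231 (p = -3 - 228 = -231)
o = -153668/102229 (o = 153668*(-1/102229) = -153668/102229 ≈ -1.5032)
B(H) = (-231 + H)/(22 + H) (B(H) = (H - 231)/(H + 22) = (-231 + H)/(22 + H))
B(-137 - 1/(-352)) + o = (-231 + (-137 - 1/(-352)))/(22 + (-137 - 1/(-352))) - 153668/102229 = (-231 + (-137 - 1*(-1/352)))/(22 + (-137 - 1*(-1/352))) - 153668/102229 = (-231 + (-137 + 1/352))/(22 + (-137 + 1/352)) - 153668/102229 = (-231 - 48223/352)/(22 - 48223/352) - 153668/102229 = -129535/352/(-40479/352) - 153668/102229 = -352/40479*(-129535/352) - 153668/102229 = 129535/40479 - 153668/102229 = 7021906543/4138127691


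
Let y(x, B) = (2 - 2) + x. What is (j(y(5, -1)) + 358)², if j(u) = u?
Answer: 131769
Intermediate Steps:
y(x, B) = x (y(x, B) = 0 + x = x)
(j(y(5, -1)) + 358)² = (5 + 358)² = 363² = 131769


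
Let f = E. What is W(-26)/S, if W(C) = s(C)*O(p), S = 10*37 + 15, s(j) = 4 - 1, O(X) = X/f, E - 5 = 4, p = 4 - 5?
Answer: -1/1155 ≈ -0.00086580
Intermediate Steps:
p = -1
E = 9 (E = 5 + 4 = 9)
f = 9
O(X) = X/9
s(j) = 3
S = 385 (S = 370 + 15 = 385)
W(C) = -1/3 (W(C) = 3*((1/9)*(-1)) = 3*(-1/9) = -1/3)
W(-26)/S = -1/3/385 = -1/3*1/385 = -1/1155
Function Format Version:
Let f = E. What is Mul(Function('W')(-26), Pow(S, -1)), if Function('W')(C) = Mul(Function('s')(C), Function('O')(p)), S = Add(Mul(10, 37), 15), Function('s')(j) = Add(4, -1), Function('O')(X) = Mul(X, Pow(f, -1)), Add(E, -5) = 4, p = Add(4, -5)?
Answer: Rational(-1, 1155) ≈ -0.00086580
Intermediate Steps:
p = -1
E = 9 (E = Add(5, 4) = 9)
f = 9
Function('O')(X) = Mul(Rational(1, 9), X) (Function('O')(X) = Mul(X, Pow(9, -1)) = Mul(X, Rational(1, 9)) = Mul(Rational(1, 9), X))
Function('s')(j) = 3
S = 385 (S = Add(370, 15) = 385)
Function('W')(C) = Rational(-1, 3) (Function('W')(C) = Mul(3, Mul(Rational(1, 9), -1)) = Mul(3, Rational(-1, 9)) = Rational(-1, 3))
Mul(Function('W')(-26), Pow(S, -1)) = Mul(Rational(-1, 3), Pow(385, -1)) = Mul(Rational(-1, 3), Rational(1, 385)) = Rational(-1, 1155)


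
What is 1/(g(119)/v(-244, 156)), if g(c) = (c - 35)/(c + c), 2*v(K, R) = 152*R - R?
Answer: 33371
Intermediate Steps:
v(K, R) = 151*R/2 (v(K, R) = (152*R - R)/2 = (151*R)/2 = 151*R/2)
g(c) = (-35 + c)/(2*c) (g(c) = (-35 + c)/((2*c)) = (-35 + c)*(1/(2*c)) = (-35 + c)/(2*c))
1/(g(119)/v(-244, 156)) = 1/(((½)*(-35 + 119)/119)/(((151/2)*156))) = 1/(((½)*(1/119)*84)/11778) = 1/((6/17)*(1/11778)) = 1/(1/33371) = 33371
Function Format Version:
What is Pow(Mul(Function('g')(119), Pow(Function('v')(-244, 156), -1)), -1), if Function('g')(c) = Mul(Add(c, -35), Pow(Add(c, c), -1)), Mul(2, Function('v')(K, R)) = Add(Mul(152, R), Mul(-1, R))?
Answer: 33371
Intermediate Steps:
Function('v')(K, R) = Mul(Rational(151, 2), R) (Function('v')(K, R) = Mul(Rational(1, 2), Add(Mul(152, R), Mul(-1, R))) = Mul(Rational(1, 2), Mul(151, R)) = Mul(Rational(151, 2), R))
Function('g')(c) = Mul(Rational(1, 2), Pow(c, -1), Add(-35, c)) (Function('g')(c) = Mul(Add(-35, c), Pow(Mul(2, c), -1)) = Mul(Add(-35, c), Mul(Rational(1, 2), Pow(c, -1))) = Mul(Rational(1, 2), Pow(c, -1), Add(-35, c)))
Pow(Mul(Function('g')(119), Pow(Function('v')(-244, 156), -1)), -1) = Pow(Mul(Mul(Rational(1, 2), Pow(119, -1), Add(-35, 119)), Pow(Mul(Rational(151, 2), 156), -1)), -1) = Pow(Mul(Mul(Rational(1, 2), Rational(1, 119), 84), Pow(11778, -1)), -1) = Pow(Mul(Rational(6, 17), Rational(1, 11778)), -1) = Pow(Rational(1, 33371), -1) = 33371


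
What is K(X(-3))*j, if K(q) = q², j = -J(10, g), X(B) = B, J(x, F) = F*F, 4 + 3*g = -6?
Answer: -100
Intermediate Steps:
g = -10/3 (g = -4/3 + (⅓)*(-6) = -4/3 - 2 = -10/3 ≈ -3.3333)
J(x, F) = F²
j = -100/9 (j = -(-10/3)² = -1*100/9 = -100/9 ≈ -11.111)
K(X(-3))*j = (-3)²*(-100/9) = 9*(-100/9) = -100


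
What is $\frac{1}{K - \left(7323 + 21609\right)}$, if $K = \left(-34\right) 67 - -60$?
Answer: $- \frac{1}{31150} \approx -3.2103 \cdot 10^{-5}$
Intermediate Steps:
$K = -2218$ ($K = -2278 + 60 = -2218$)
$\frac{1}{K - \left(7323 + 21609\right)} = \frac{1}{-2218 - \left(7323 + 21609\right)} = \frac{1}{-2218 - 28932} = \frac{1}{-31150} = - \frac{1}{31150}$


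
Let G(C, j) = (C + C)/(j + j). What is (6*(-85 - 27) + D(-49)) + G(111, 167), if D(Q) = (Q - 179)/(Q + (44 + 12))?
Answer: -822867/1169 ≈ -703.91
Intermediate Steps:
G(C, j) = C/j (G(C, j) = (2*C)/((2*j)) = (2*C)*(1/(2*j)) = C/j)
D(Q) = (-179 + Q)/(56 + Q) (D(Q) = (-179 + Q)/(Q + 56) = (-179 + Q)/(56 + Q))
(6*(-85 - 27) + D(-49)) + G(111, 167) = (6*(-85 - 27) + (-179 - 49)/(56 - 49)) + 111/167 = (6*(-112) - 228/7) + 111*(1/167) = (-672 + (1/7)*(-228)) + 111/167 = (-672 - 228/7) + 111/167 = -4932/7 + 111/167 = -822867/1169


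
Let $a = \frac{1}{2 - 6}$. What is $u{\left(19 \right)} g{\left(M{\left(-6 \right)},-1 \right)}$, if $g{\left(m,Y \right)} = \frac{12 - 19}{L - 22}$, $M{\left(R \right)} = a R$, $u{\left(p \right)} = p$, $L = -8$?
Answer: $\frac{133}{30} \approx 4.4333$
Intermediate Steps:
$a = - \frac{1}{4}$ ($a = \frac{1}{-4} = - \frac{1}{4} \approx -0.25$)
$M{\left(R \right)} = - \frac{R}{4}$
$g{\left(m,Y \right)} = \frac{7}{30}$ ($g{\left(m,Y \right)} = \frac{12 - 19}{-8 - 22} = - \frac{7}{-30} = \left(-7\right) \left(- \frac{1}{30}\right) = \frac{7}{30}$)
$u{\left(19 \right)} g{\left(M{\left(-6 \right)},-1 \right)} = 19 \cdot \frac{7}{30} = \frac{133}{30}$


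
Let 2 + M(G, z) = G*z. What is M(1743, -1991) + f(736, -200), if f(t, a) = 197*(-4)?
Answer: -3471103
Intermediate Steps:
f(t, a) = -788
M(G, z) = -2 + G*z
M(1743, -1991) + f(736, -200) = (-2 + 1743*(-1991)) - 788 = (-2 - 3470313) - 788 = -3470315 - 788 = -3471103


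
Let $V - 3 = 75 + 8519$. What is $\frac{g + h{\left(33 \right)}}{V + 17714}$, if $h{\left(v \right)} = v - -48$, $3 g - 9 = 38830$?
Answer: $\frac{39082}{78933} \approx 0.49513$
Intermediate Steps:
$g = \frac{38839}{3}$ ($g = 3 + \frac{1}{3} \cdot 38830 = 3 + \frac{38830}{3} = \frac{38839}{3} \approx 12946.0$)
$V = 8597$ ($V = 3 + \left(75 + 8519\right) = 3 + 8594 = 8597$)
$h{\left(v \right)} = 48 + v$ ($h{\left(v \right)} = v + 48 = 48 + v$)
$\frac{g + h{\left(33 \right)}}{V + 17714} = \frac{\frac{38839}{3} + \left(48 + 33\right)}{8597 + 17714} = \frac{\frac{38839}{3} + 81}{26311} = \frac{39082}{3} \cdot \frac{1}{26311} = \frac{39082}{78933}$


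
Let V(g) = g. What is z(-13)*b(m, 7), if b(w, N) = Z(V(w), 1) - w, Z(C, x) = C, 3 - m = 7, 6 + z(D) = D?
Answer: 0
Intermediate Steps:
z(D) = -6 + D
m = -4 (m = 3 - 1*7 = 3 - 7 = -4)
b(w, N) = 0 (b(w, N) = w - w = 0)
z(-13)*b(m, 7) = (-6 - 13)*0 = -19*0 = 0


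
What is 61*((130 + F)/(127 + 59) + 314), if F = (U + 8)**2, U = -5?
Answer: 3571123/186 ≈ 19200.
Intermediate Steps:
F = 9 (F = (-5 + 8)**2 = 3**2 = 9)
61*((130 + F)/(127 + 59) + 314) = 61*((130 + 9)/(127 + 59) + 314) = 61*(139/186 + 314) = 61*(58543/186) = 3571123/186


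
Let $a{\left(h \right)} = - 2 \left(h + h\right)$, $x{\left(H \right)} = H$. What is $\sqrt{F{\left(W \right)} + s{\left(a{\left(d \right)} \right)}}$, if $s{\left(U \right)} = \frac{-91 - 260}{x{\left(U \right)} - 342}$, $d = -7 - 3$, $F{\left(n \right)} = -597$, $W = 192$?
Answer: $\frac{i \sqrt{54342786}}{302} \approx 24.41 i$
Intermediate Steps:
$d = -10$ ($d = -7 - 3 = -10$)
$a{\left(h \right)} = - 4 h$ ($a{\left(h \right)} = - 2 \cdot 2 h = - 4 h$)
$s{\left(U \right)} = - \frac{351}{-342 + U}$ ($s{\left(U \right)} = \frac{-91 - 260}{U - 342} = - \frac{351}{-342 + U}$)
$\sqrt{F{\left(W \right)} + s{\left(a{\left(d \right)} \right)}} = \sqrt{-597 - \frac{351}{-342 - -40}} = \sqrt{-597 - \frac{351}{-342 + 40}} = \sqrt{-597 - \frac{351}{-302}} = \sqrt{-597 - - \frac{351}{302}} = \sqrt{-597 + \frac{351}{302}} = \sqrt{- \frac{179943}{302}} = \frac{i \sqrt{54342786}}{302}$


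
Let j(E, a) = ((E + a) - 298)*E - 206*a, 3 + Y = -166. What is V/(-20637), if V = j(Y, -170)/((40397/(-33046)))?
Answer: 4714771958/833672889 ≈ 5.6554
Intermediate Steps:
Y = -169 (Y = -3 - 166 = -169)
j(E, a) = -206*a + E*(-298 + E + a) (j(E, a) = (-298 + E + a)*E - 206*a = E*(-298 + E + a) - 206*a = -206*a + E*(-298 + E + a))
V = -4714771958/40397 (V = ((-169)² - 298*(-169) - 206*(-170) - 169*(-170))/((40397/(-33046))) = (28561 + 50362 + 35020 + 28730)/((40397*(-1/33046))) = 142673/(-40397/33046) = 142673*(-33046/40397) = -4714771958/40397 ≈ -1.1671e+5)
V/(-20637) = -4714771958/40397/(-20637) = -4714771958/40397*(-1/20637) = 4714771958/833672889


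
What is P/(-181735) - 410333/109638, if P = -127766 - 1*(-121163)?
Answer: -73847928041/19925061930 ≈ -3.7063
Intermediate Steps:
P = -6603 (P = -127766 + 121163 = -6603)
P/(-181735) - 410333/109638 = -6603/(-181735) - 410333/109638 = -6603*(-1/181735) - 410333*1/109638 = 6603/181735 - 410333/109638 = -73847928041/19925061930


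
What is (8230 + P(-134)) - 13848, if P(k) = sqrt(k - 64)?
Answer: -5618 + 3*I*sqrt(22) ≈ -5618.0 + 14.071*I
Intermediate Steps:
P(k) = sqrt(-64 + k)
(8230 + P(-134)) - 13848 = (8230 + sqrt(-64 - 134)) - 13848 = (8230 + sqrt(-198)) - 13848 = (8230 + 3*I*sqrt(22)) - 13848 = -5618 + 3*I*sqrt(22)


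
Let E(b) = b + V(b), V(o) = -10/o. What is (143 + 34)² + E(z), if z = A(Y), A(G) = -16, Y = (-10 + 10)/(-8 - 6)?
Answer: 250509/8 ≈ 31314.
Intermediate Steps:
Y = 0 (Y = 0/(-14) = 0*(-1/14) = 0)
z = -16
E(b) = b - 10/b
(143 + 34)² + E(z) = (143 + 34)² + (-16 - 10/(-16)) = 177² + (-16 - 10*(-1/16)) = 31329 + (-16 + 5/8) = 31329 - 123/8 = 250509/8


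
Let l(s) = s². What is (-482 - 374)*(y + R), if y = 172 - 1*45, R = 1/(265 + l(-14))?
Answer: -50117088/461 ≈ -1.0871e+5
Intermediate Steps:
R = 1/461 (R = 1/(265 + (-14)²) = 1/(265 + 196) = 1/461 ≈ 0.0021692)
y = 127 (y = 172 - 45 = 127)
(-482 - 374)*(y + R) = (-482 - 374)*(127 + 1/461) = -856*58548/461 = -50117088/461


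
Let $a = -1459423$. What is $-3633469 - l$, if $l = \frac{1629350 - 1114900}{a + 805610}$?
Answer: $- \frac{2375608752847}{653813} \approx -3.6335 \cdot 10^{6}$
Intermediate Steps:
$l = - \frac{514450}{653813}$ ($l = \frac{1629350 - 1114900}{-1459423 + 805610} = \frac{514450}{-653813} = 514450 \left(- \frac{1}{653813}\right) = - \frac{514450}{653813} \approx -0.78685$)
$-3633469 - l = -3633469 - - \frac{514450}{653813} = -3633469 + \frac{514450}{653813} = - \frac{2375608752847}{653813}$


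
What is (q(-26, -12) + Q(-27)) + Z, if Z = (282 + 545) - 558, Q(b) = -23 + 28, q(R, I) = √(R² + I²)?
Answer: 274 + 2*√205 ≈ 302.64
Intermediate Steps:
q(R, I) = √(I² + R²)
Q(b) = 5
Z = 269 (Z = 827 - 558 = 269)
(q(-26, -12) + Q(-27)) + Z = (√((-12)² + (-26)²) + 5) + 269 = (√(144 + 676) + 5) + 269 = (√820 + 5) + 269 = (2*√205 + 5) + 269 = (5 + 2*√205) + 269 = 274 + 2*√205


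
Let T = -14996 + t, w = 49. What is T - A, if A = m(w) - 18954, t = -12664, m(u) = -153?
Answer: -8553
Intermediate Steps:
A = -19107 (A = -153 - 18954 = -19107)
T = -27660 (T = -14996 - 12664 = -27660)
T - A = -27660 - 1*(-19107) = -27660 + 19107 = -8553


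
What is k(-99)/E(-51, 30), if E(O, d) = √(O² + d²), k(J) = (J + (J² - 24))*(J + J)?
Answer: -638748*√389/389 ≈ -32386.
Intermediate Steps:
k(J) = 2*J*(-24 + J + J²) (k(J) = (J + (-24 + J²))*(2*J) = (-24 + J + J²)*(2*J) = 2*J*(-24 + J + J²))
k(-99)/E(-51, 30) = (2*(-99)*(-24 - 99 + (-99)²))/(√((-51)² + 30²)) = (2*(-99)*(-24 - 99 + 9801))/(√(2601 + 900)) = (2*(-99)*9678)/(√3501) = -1916244*√389/1167 = -638748*√389/389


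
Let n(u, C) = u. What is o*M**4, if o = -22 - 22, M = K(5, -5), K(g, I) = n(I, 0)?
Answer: -27500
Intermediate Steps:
K(g, I) = I
M = -5
o = -44
o*M**4 = -44*(-5)**4 = -44*625 = -27500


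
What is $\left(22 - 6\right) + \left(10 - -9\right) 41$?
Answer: $795$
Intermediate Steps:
$\left(22 - 6\right) + \left(10 - -9\right) 41 = \left(22 - 6\right) + \left(10 + 9\right) 41 = 16 + 19 \cdot 41 = 16 + 779 = 795$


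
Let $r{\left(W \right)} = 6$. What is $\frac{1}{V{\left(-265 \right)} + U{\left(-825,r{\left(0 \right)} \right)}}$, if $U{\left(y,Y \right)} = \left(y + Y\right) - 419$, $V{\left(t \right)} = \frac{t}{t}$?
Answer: $- \frac{1}{1237} \approx -0.00080841$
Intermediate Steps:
$V{\left(t \right)} = 1$
$U{\left(y,Y \right)} = -419 + Y + y$ ($U{\left(y,Y \right)} = \left(Y + y\right) - 419 = -419 + Y + y$)
$\frac{1}{V{\left(-265 \right)} + U{\left(-825,r{\left(0 \right)} \right)}} = \frac{1}{1 - 1238} = \frac{1}{-1237} = - \frac{1}{1237}$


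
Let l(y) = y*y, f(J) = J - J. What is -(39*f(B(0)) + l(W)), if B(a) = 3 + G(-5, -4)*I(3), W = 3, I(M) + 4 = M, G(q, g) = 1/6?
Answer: -9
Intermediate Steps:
G(q, g) = ⅙
I(M) = -4 + M
B(a) = 17/6 (B(a) = 3 + (-4 + 3)/6 = 3 + (⅙)*(-1) = 3 - ⅙ = 17/6)
f(J) = 0
l(y) = y²
-(39*f(B(0)) + l(W)) = -(39*0 + 3²) = -(0 + 9) = -1*9 = -9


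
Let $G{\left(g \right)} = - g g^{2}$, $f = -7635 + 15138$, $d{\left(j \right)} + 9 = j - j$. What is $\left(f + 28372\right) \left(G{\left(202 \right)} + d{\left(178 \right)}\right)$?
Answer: $-295696709875$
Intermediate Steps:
$d{\left(j \right)} = -9$ ($d{\left(j \right)} = -9 + \left(j - j\right) = -9 + 0 = -9$)
$f = 7503$
$G{\left(g \right)} = - g^{3}$
$\left(f + 28372\right) \left(G{\left(202 \right)} + d{\left(178 \right)}\right) = \left(7503 + 28372\right) \left(- 202^{3} - 9\right) = 35875 \left(\left(-1\right) 8242408 - 9\right) = 35875 \left(-8242408 - 9\right) = 35875 \left(-8242417\right) = -295696709875$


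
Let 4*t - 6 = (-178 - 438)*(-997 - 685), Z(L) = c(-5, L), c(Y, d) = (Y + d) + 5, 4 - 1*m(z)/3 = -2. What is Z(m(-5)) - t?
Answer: -518023/2 ≈ -2.5901e+5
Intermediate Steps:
m(z) = 18 (m(z) = 12 - 3*(-2) = 12 + 6 = 18)
c(Y, d) = 5 + Y + d
Z(L) = L (Z(L) = 5 - 5 + L = L)
t = 518059/2 (t = 3/2 + ((-178 - 438)*(-997 - 685))/4 = 3/2 + (-616*(-1682))/4 = 3/2 + (¼)*1036112 = 3/2 + 259028 = 518059/2 ≈ 2.5903e+5)
Z(m(-5)) - t = 18 - 1*518059/2 = 18 - 518059/2 = -518023/2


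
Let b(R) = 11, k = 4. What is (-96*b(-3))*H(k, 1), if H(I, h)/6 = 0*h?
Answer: 0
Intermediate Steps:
H(I, h) = 0 (H(I, h) = 6*(0*h) = 6*0 = 0)
(-96*b(-3))*H(k, 1) = -96*11*0 = -1056*0 = 0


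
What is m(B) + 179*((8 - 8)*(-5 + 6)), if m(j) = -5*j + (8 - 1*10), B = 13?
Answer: -67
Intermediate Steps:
m(j) = -2 - 5*j (m(j) = -5*j + (8 - 10) = -5*j - 2 = -2 - 5*j)
m(B) + 179*((8 - 8)*(-5 + 6)) = (-2 - 5*13) + 179*((8 - 8)*(-5 + 6)) = (-2 - 65) + 179*(0*1) = -67 + 179*0 = -67 + 0 = -67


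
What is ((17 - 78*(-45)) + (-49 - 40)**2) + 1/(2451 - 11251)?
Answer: 100742399/8800 ≈ 11448.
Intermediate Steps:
((17 - 78*(-45)) + (-49 - 40)**2) + 1/(2451 - 11251) = ((17 + 3510) + (-89)**2) + 1/(-8800) = (3527 + 7921) - 1/8800 = 11448 - 1/8800 = 100742399/8800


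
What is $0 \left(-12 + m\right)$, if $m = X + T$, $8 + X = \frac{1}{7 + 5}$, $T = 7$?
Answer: $0$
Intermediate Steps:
$X = - \frac{95}{12}$ ($X = -8 + \frac{1}{7 + 5} = -8 + \frac{1}{12} = - \frac{95}{12} \approx -7.9167$)
$m = - \frac{11}{12}$ ($m = - \frac{95}{12} + 7 = - \frac{11}{12} \approx -0.91667$)
$0 \left(-12 + m\right) = 0 \left(-12 - \frac{11}{12}\right) = 0 \left(- \frac{155}{12}\right) = 0$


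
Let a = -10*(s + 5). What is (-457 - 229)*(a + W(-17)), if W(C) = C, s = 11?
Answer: 121422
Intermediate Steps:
a = -160 (a = -10*(11 + 5) = -10*16 = -160)
(-457 - 229)*(a + W(-17)) = (-457 - 229)*(-160 - 17) = -686*(-177) = 121422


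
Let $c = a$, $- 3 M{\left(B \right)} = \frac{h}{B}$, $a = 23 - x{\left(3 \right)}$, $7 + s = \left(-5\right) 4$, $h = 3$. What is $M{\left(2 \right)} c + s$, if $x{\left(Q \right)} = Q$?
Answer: $-37$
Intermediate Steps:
$s = -27$ ($s = -7 - 20 = -27$)
$a = 20$ ($a = 23 - 3 = 20$)
$M{\left(B \right)} = - \frac{1}{B}$ ($M{\left(B \right)} = - \frac{3 \frac{1}{B}}{3} = - \frac{1}{B}$)
$c = 20$
$M{\left(2 \right)} c + s = - \frac{1}{2} \cdot 20 - 27 = \left(-1\right) \frac{1}{2} \cdot 20 - 27 = \left(- \frac{1}{2}\right) 20 - 27 = -10 - 27 = -37$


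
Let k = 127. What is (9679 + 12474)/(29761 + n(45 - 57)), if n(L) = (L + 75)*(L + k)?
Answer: 22153/37006 ≈ 0.59863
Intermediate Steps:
n(L) = (75 + L)*(127 + L) (n(L) = (L + 75)*(L + 127) = (75 + L)*(127 + L))
(9679 + 12474)/(29761 + n(45 - 57)) = (9679 + 12474)/(29761 + (9525 + (45 - 57)² + 202*(45 - 57))) = 22153/(29761 + (9525 + (-12)² + 202*(-12))) = 22153/(29761 + (9525 + 144 - 2424)) = 22153/(29761 + 7245) = 22153/37006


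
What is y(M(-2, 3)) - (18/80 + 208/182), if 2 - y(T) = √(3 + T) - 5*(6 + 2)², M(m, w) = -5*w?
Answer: 89777/280 - 2*I*√3 ≈ 320.63 - 3.4641*I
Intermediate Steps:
y(T) = 322 - √(3 + T) (y(T) = 2 - (√(3 + T) - 5*(6 + 2)²) = 2 - (√(3 + T) - 5*8²) = 2 - (√(3 + T) - 5*64) = 2 - (√(3 + T) - 320) = 2 - (-320 + √(3 + T)) = 2 + (320 - √(3 + T)) = 322 - √(3 + T))
y(M(-2, 3)) - (18/80 + 208/182) = (322 - √(3 - 5*3)) - (18/80 + 208/182) = (322 - √(3 - 15)) - (18*(1/80) + 208*(1/182)) = (322 - √(-12)) - (9/40 + 8/7) = (322 - 2*I*√3) - 1*383/280 = (322 - 2*I*√3) - 383/280 = 89777/280 - 2*I*√3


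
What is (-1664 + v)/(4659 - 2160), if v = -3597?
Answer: -5261/2499 ≈ -2.1052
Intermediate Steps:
(-1664 + v)/(4659 - 2160) = (-1664 - 3597)/(4659 - 2160) = -5261/2499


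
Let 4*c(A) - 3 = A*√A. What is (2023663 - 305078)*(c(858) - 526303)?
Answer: -3617980609265/4 + 737272965*√858/2 ≈ -8.9370e+11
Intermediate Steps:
c(A) = ¾ + A^(3/2)/4 (c(A) = ¾ + (A*√A)/4 = ¾ + A^(3/2)/4)
(2023663 - 305078)*(c(858) - 526303) = (2023663 - 305078)*((¾ + 858^(3/2)/4) - 526303) = 1718585*((¾ + (858*√858)/4) - 526303) = 1718585*((¾ + 429*√858/2) - 526303) = 1718585*(-2105209/4 + 429*√858/2) = -3617980609265/4 + 737272965*√858/2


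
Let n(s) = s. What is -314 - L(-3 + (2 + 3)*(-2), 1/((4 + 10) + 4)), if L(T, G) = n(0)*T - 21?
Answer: -293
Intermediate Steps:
L(T, G) = -21 (L(T, G) = 0*T - 21 = 0 - 21 = -21)
-314 - L(-3 + (2 + 3)*(-2), 1/((4 + 10) + 4)) = -314 - 1*(-21) = -314 + 21 = -293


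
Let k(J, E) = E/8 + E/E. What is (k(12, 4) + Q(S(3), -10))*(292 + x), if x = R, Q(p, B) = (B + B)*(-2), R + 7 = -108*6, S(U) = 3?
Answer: -30129/2 ≈ -15065.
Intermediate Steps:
R = -655 (R = -7 - 108*6 = -7 - 648 = -655)
k(J, E) = 1 + E/8 (k(J, E) = E*(⅛) + 1 = E/8 + 1 = 1 + E/8)
Q(p, B) = -4*B (Q(p, B) = (2*B)*(-2) = -4*B)
x = -655
(k(12, 4) + Q(S(3), -10))*(292 + x) = ((1 + (⅛)*4) - 4*(-10))*(292 - 655) = ((1 + ½) + 40)*(-363) = (3/2 + 40)*(-363) = (83/2)*(-363) = -30129/2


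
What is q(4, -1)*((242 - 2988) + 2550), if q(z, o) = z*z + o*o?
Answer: -3332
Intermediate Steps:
q(z, o) = o² + z² (q(z, o) = z² + o² = o² + z²)
q(4, -1)*((242 - 2988) + 2550) = ((-1)² + 4²)*((242 - 2988) + 2550) = (1 + 16)*(-2746 + 2550) = 17*(-196) = -3332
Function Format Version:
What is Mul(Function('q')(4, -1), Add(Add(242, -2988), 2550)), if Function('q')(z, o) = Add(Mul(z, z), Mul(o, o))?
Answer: -3332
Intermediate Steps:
Function('q')(z, o) = Add(Pow(o, 2), Pow(z, 2)) (Function('q')(z, o) = Add(Pow(z, 2), Pow(o, 2)) = Add(Pow(o, 2), Pow(z, 2)))
Mul(Function('q')(4, -1), Add(Add(242, -2988), 2550)) = Mul(Add(Pow(-1, 2), Pow(4, 2)), Add(Add(242, -2988), 2550)) = Mul(Add(1, 16), Add(-2746, 2550)) = Mul(17, -196) = -3332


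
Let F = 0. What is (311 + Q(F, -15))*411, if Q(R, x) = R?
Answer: 127821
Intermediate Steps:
(311 + Q(F, -15))*411 = (311 + 0)*411 = 311*411 = 127821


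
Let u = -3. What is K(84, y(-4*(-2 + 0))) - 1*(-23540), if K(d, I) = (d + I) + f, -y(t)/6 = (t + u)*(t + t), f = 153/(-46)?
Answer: 1064471/46 ≈ 23141.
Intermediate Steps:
f = -153/46 (f = 153*(-1/46) = -153/46 ≈ -3.3261)
y(t) = -12*t*(-3 + t) (y(t) = -6*(t - 3)*(t + t) = -6*(-3 + t)*2*t = -12*t*(-3 + t))
K(d, I) = -153/46 + I + d (K(d, I) = (d + I) - 153/46 = (I + d) - 153/46 = -153/46 + I + d)
K(84, y(-4*(-2 + 0))) - 1*(-23540) = (-153/46 + 12*(-4*(-2 + 0))*(3 - (-4)*(-2 + 0)) + 84) - 1*(-23540) = (-153/46 + 12*(-4*(-2))*(3 - (-4)*(-2)) + 84) + 23540 = (-153/46 + 12*8*(3 - 1*8) + 84) + 23540 = (-153/46 + 12*8*(3 - 8) + 84) + 23540 = (-153/46 + 12*8*(-5) + 84) + 23540 = (-153/46 - 480 + 84) + 23540 = -18369/46 + 23540 = 1064471/46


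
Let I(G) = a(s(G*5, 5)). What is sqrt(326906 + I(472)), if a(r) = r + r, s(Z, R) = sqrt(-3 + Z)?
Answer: sqrt(326906 + 2*sqrt(2357)) ≈ 571.84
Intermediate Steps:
a(r) = 2*r
I(G) = 2*sqrt(-3 + 5*G) (I(G) = 2*sqrt(-3 + G*5) = 2*sqrt(-3 + 5*G))
sqrt(326906 + I(472)) = sqrt(326906 + 2*sqrt(-3 + 5*472)) = sqrt(326906 + 2*sqrt(-3 + 2360)) = sqrt(326906 + 2*sqrt(2357))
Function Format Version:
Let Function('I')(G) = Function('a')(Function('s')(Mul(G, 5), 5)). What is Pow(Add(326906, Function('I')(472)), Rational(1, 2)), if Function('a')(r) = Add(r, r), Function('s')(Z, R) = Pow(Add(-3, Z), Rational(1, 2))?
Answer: Pow(Add(326906, Mul(2, Pow(2357, Rational(1, 2)))), Rational(1, 2)) ≈ 571.84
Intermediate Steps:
Function('a')(r) = Mul(2, r)
Function('I')(G) = Mul(2, Pow(Add(-3, Mul(5, G)), Rational(1, 2))) (Function('I')(G) = Mul(2, Pow(Add(-3, Mul(G, 5)), Rational(1, 2))) = Mul(2, Pow(Add(-3, Mul(5, G)), Rational(1, 2))))
Pow(Add(326906, Function('I')(472)), Rational(1, 2)) = Pow(Add(326906, Mul(2, Pow(Add(-3, Mul(5, 472)), Rational(1, 2)))), Rational(1, 2)) = Pow(Add(326906, Mul(2, Pow(Add(-3, 2360), Rational(1, 2)))), Rational(1, 2)) = Pow(Add(326906, Mul(2, Pow(2357, Rational(1, 2)))), Rational(1, 2))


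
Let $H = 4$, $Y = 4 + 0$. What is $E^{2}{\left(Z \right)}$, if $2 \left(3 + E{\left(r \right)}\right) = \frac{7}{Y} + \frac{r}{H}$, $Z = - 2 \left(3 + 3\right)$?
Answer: $\frac{841}{64} \approx 13.141$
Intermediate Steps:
$Y = 4$
$Z = -12$ ($Z = \left(-2\right) 6 = -12$)
$E{\left(r \right)} = - \frac{17}{8} + \frac{r}{8}$ ($E{\left(r \right)} = -3 + \frac{\frac{7}{4} + \frac{r}{4}}{2} = -3 + \left(\frac{7}{8} + \frac{r}{8}\right) = - \frac{17}{8} + \frac{r}{8}$)
$E^{2}{\left(Z \right)} = \left(- \frac{17}{8} + \frac{1}{8} \left(-12\right)\right)^{2} = \left(- \frac{17}{8} - \frac{3}{2}\right)^{2} = \left(- \frac{29}{8}\right)^{2} = \frac{841}{64}$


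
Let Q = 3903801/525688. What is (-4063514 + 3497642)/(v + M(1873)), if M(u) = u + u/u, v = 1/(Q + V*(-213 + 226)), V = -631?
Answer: -1218977374077768/4036890763787 ≈ -301.96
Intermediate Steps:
Q = 3903801/525688 (Q = 3903801*(1/525688) = 3903801/525688 ≈ 7.4261)
v = -525688/4308314863 (v = 1/(3903801/525688 - 631*(-213 + 226)) = 1/(3903801/525688 - 631*13) = 1/(3903801/525688 - 8203) = 1/(-4308314863/525688) = -525688/4308314863 ≈ -0.00012202)
M(u) = 1 + u (M(u) = u + 1 = 1 + u)
(-4063514 + 3497642)/(v + M(1873)) = (-4063514 + 3497642)/(-525688/4308314863 + (1 + 1873)) = -565872/(-525688/4308314863 + 1874) = -565872/8073781527574/4308314863 = -565872*4308314863/8073781527574 = -1218977374077768/4036890763787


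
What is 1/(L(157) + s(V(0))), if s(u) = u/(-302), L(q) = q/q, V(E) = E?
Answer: 1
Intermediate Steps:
L(q) = 1
s(u) = -u/302 (s(u) = u*(-1/302) = -u/302)
1/(L(157) + s(V(0))) = 1/(1 - 1/302*0) = 1/(1 + 0) = 1/1 = 1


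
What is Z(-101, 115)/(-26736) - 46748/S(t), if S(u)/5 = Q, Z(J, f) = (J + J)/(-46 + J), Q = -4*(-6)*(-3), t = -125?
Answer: 141765851/1091720 ≈ 129.86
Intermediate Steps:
Q = -72 (Q = 24*(-3) = -72)
Z(J, f) = 2*J/(-46 + J) (Z(J, f) = (2*J)/(-46 + J) = 2*J/(-46 + J))
S(u) = -360 (S(u) = 5*(-72) = -360)
Z(-101, 115)/(-26736) - 46748/S(t) = (2*(-101)/(-46 - 101))/(-26736) - 46748/(-360) = (2*(-101)/(-147))*(-1/26736) - 46748*(-1/360) = (2*(-101)*(-1/147))*(-1/26736) + 11687/90 = (202/147)*(-1/26736) + 11687/90 = -101/1965096 + 11687/90 = 141765851/1091720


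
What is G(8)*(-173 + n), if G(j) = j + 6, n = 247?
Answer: 1036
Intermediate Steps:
G(j) = 6 + j
G(8)*(-173 + n) = (6 + 8)*(-173 + 247) = 14*74 = 1036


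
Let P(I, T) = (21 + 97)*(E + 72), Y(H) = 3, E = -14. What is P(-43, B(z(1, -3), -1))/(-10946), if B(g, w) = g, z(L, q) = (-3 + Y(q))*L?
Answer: -3422/5473 ≈ -0.62525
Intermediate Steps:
z(L, q) = 0 (z(L, q) = (-3 + 3)*L = 0*L = 0)
P(I, T) = 6844 (P(I, T) = (21 + 97)*(-14 + 72) = 118*58 = 6844)
P(-43, B(z(1, -3), -1))/(-10946) = 6844/(-10946) = 6844*(-1/10946) = -3422/5473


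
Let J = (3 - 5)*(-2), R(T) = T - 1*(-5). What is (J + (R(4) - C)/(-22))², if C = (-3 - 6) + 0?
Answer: 1225/121 ≈ 10.124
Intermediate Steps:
R(T) = 5 + T (R(T) = T + 5 = 5 + T)
C = -9 (C = -9 + 0 = -9)
J = 4 (J = -2*(-2) = 4)
(J + (R(4) - C)/(-22))² = (4 + ((5 + 4) - 1*(-9))/(-22))² = (4 + (9 + 9)*(-1/22))² = (4 + 18*(-1/22))² = (4 - 9/11)² = (35/11)² = 1225/121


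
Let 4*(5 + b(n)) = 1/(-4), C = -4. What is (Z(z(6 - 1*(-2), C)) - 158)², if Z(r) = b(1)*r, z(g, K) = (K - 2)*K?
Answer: 312481/4 ≈ 78120.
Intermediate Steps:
b(n) = -81/16 (b(n) = -5 + (1/(-4))/4 = -5 + (1*(-¼))/4 = -5 + (¼)*(-¼) = -5 - 1/16 = -81/16)
z(g, K) = K*(-2 + K) (z(g, K) = (-2 + K)*K = K*(-2 + K))
Z(r) = -81*r/16
(Z(z(6 - 1*(-2), C)) - 158)² = (-(-81)*(-2 - 4)/4 - 158)² = (-(-81)*(-6)/4 - 158)² = (-81/16*24 - 158)² = (-243/2 - 158)² = (-559/2)² = 312481/4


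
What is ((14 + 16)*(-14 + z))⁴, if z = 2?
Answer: 16796160000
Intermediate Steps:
((14 + 16)*(-14 + z))⁴ = ((14 + 16)*(-14 + 2))⁴ = (30*(-12))⁴ = (-360)⁴ = 16796160000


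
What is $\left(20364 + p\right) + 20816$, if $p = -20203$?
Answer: $20977$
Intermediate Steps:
$\left(20364 + p\right) + 20816 = \left(20364 - 20203\right) + 20816 = 161 + 20816 = 20977$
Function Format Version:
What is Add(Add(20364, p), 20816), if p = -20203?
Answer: 20977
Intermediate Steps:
Add(Add(20364, p), 20816) = Add(Add(20364, -20203), 20816) = Add(161, 20816) = 20977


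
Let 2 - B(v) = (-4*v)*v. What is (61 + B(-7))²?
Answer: 67081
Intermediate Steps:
B(v) = 2 + 4*v² (B(v) = 2 - (-4*v)*v = 2 - (-4)*v² = 2 + 4*v²)
(61 + B(-7))² = (61 + (2 + 4*(-7)²))² = (61 + (2 + 4*49))² = (61 + (2 + 196))² = (61 + 198)² = 259² = 67081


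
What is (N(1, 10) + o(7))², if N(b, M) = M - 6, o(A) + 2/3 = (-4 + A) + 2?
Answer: 625/9 ≈ 69.444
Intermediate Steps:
o(A) = -8/3 + A (o(A) = -⅔ + ((-4 + A) + 2) = -⅔ + (-2 + A) = -8/3 + A)
N(b, M) = -6 + M
(N(1, 10) + o(7))² = ((-6 + 10) + (-8/3 + 7))² = (4 + 13/3)² = (25/3)² = 625/9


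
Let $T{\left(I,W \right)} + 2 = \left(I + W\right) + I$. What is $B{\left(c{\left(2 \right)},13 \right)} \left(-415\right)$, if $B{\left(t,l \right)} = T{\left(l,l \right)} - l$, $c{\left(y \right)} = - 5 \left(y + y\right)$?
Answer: $-9960$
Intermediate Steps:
$c{\left(y \right)} = - 10 y$ ($c{\left(y \right)} = - 5 \cdot 2 y = - 10 y$)
$T{\left(I,W \right)} = -2 + W + 2 I$ ($T{\left(I,W \right)} = -2 + \left(\left(I + W\right) + I\right) = -2 + \left(W + 2 I\right) = -2 + W + 2 I$)
$B{\left(t,l \right)} = -2 + 2 l$ ($B{\left(t,l \right)} = \left(-2 + l + 2 l\right) - l = \left(-2 + 3 l\right) - l = -2 + 2 l$)
$B{\left(c{\left(2 \right)},13 \right)} \left(-415\right) = \left(-2 + 2 \cdot 13\right) \left(-415\right) = \left(-2 + 26\right) \left(-415\right) = 24 \left(-415\right) = -9960$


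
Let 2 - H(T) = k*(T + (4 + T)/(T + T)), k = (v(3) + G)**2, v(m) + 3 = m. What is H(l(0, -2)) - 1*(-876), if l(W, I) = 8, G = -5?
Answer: 2637/4 ≈ 659.25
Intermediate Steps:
v(m) = -3 + m
k = 25 (k = ((-3 + 3) - 5)**2 = (0 - 5)**2 = (-5)**2 = 25)
H(T) = 2 - 25*T - 25*(4 + T)/(2*T) (H(T) = 2 - 25*(T + (4 + T)/(T + T)) = 2 - 25*(T + (4 + T)/((2*T))) = 2 - 25*(T + (4 + T)*(1/(2*T))) = 2 - 25*(T + (4 + T)/(2*T)) = 2 - (25*T + 25*(4 + T)/(2*T)) = 2 + (-25*T - 25*(4 + T)/(2*T)) = 2 - 25*T - 25*(4 + T)/(2*T))
H(l(0, -2)) - 1*(-876) = (-21/2 - 50/8 - 25*8) - 1*(-876) = (-21/2 - 50*1/8 - 200) + 876 = (-21/2 - 25/4 - 200) + 876 = -867/4 + 876 = 2637/4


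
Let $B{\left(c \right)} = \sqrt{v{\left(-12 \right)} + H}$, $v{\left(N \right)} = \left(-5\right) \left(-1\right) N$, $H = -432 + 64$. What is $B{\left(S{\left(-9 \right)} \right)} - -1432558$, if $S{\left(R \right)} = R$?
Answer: $1432558 + 2 i \sqrt{107} \approx 1.4326 \cdot 10^{6} + 20.688 i$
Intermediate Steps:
$H = -368$
$v{\left(N \right)} = 5 N$
$B{\left(c \right)} = 2 i \sqrt{107}$ ($B{\left(c \right)} = \sqrt{5 \left(-12\right) - 368} = \sqrt{-60 - 368} = \sqrt{-428} = 2 i \sqrt{107}$)
$B{\left(S{\left(-9 \right)} \right)} - -1432558 = 2 i \sqrt{107} - -1432558 = 2 i \sqrt{107} + 1432558 = 1432558 + 2 i \sqrt{107}$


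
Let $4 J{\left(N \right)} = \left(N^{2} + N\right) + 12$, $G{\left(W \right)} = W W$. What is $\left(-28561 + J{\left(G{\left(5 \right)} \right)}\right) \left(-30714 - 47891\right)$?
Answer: $\frac{4464056555}{2} \approx 2.232 \cdot 10^{9}$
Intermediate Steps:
$G{\left(W \right)} = W^{2}$
$J{\left(N \right)} = 3 + \frac{N}{4} + \frac{N^{2}}{4}$ ($J{\left(N \right)} = \frac{\left(N^{2} + N\right) + 12}{4} = \frac{\left(N + N^{2}\right) + 12}{4} = \frac{12 + N + N^{2}}{4} = 3 + \frac{N}{4} + \frac{N^{2}}{4}$)
$\left(-28561 + J{\left(G{\left(5 \right)} \right)}\right) \left(-30714 - 47891\right) = \left(-28561 + \left(3 + \frac{5^{2}}{4} + \frac{\left(5^{2}\right)^{2}}{4}\right)\right) \left(-30714 - 47891\right) = \left(-28561 + \left(3 + \frac{1}{4} \cdot 25 + \frac{25^{2}}{4}\right)\right) \left(-78605\right) = \left(-28561 + \left(3 + \frac{25}{4} + \frac{1}{4} \cdot 625\right)\right) \left(-78605\right) = \left(-28561 + \left(3 + \frac{25}{4} + \frac{625}{4}\right)\right) \left(-78605\right) = \left(-28561 + \frac{331}{2}\right) \left(-78605\right) = \left(- \frac{56791}{2}\right) \left(-78605\right) = \frac{4464056555}{2}$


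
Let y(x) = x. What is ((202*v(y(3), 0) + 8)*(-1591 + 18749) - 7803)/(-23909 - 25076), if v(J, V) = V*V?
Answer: -129461/48985 ≈ -2.6429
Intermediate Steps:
v(J, V) = V²
((202*v(y(3), 0) + 8)*(-1591 + 18749) - 7803)/(-23909 - 25076) = ((202*0² + 8)*(-1591 + 18749) - 7803)/(-23909 - 25076) = ((202*0 + 8)*17158 - 7803)/(-48985) = ((0 + 8)*17158 - 7803)*(-1/48985) = (8*17158 - 7803)*(-1/48985) = (137264 - 7803)*(-1/48985) = 129461*(-1/48985) = -129461/48985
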